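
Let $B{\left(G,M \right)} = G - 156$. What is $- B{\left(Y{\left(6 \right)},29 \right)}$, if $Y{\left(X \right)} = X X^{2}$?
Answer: $-60$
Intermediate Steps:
$Y{\left(X \right)} = X^{3}$
$B{\left(G,M \right)} = -156 + G$
$- B{\left(Y{\left(6 \right)},29 \right)} = - (-156 + 6^{3}) = - (-156 + 216) = \left(-1\right) 60 = -60$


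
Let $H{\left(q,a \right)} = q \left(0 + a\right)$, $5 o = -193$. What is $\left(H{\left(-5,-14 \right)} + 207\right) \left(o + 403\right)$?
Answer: $\frac{504694}{5} \approx 1.0094 \cdot 10^{5}$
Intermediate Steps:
$o = - \frac{193}{5}$ ($o = \frac{1}{5} \left(-193\right) = - \frac{193}{5} \approx -38.6$)
$H{\left(q,a \right)} = a q$ ($H{\left(q,a \right)} = q a = a q$)
$\left(H{\left(-5,-14 \right)} + 207\right) \left(o + 403\right) = \left(\left(-14\right) \left(-5\right) + 207\right) \left(- \frac{193}{5} + 403\right) = \left(70 + 207\right) \frac{1822}{5} = 277 \cdot \frac{1822}{5} = \frac{504694}{5}$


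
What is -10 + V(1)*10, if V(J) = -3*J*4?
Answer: -130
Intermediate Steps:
V(J) = -12*J
-10 + V(1)*10 = -10 - 12*1*10 = -10 - 12*10 = -10 - 120 = -130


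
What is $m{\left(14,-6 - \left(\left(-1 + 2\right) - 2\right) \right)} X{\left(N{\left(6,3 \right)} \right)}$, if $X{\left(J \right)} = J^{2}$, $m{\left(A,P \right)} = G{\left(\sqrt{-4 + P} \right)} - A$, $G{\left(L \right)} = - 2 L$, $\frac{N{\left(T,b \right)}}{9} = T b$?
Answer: $-367416 - 157464 i \approx -3.6742 \cdot 10^{5} - 1.5746 \cdot 10^{5} i$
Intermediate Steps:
$N{\left(T,b \right)} = 9 T b$
$m{\left(A,P \right)} = - A - 2 \sqrt{-4 + P}$ ($m{\left(A,P \right)} = - 2 \sqrt{-4 + P} - A = - A - 2 \sqrt{-4 + P}$)
$m{\left(14,-6 - \left(\left(-1 + 2\right) - 2\right) \right)} X{\left(N{\left(6,3 \right)} \right)} = \left(\left(-1\right) 14 - 2 \sqrt{-4 - 5}\right) \left(9 \cdot 6 \cdot 3\right)^{2} = \left(-14 - 2 \sqrt{-4 - 5}\right) 162^{2} = \left(-14 - 2 \sqrt{-4 - 5}\right) 26244 = \left(-14 - 2 \sqrt{-9}\right) 26244 = \left(-14 - 2 \cdot 3 i\right) 26244 = \left(-14 - 6 i\right) 26244 = -367416 - 157464 i$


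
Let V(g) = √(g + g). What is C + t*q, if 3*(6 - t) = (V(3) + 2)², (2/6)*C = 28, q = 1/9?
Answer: 2276/27 - 4*√6/27 ≈ 83.933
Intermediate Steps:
q = ⅑ ≈ 0.11111
V(g) = √2*√g (V(g) = √(2*g) = √2*√g)
C = 84 (C = 3*28 = 84)
t = 6 - (2 + √6)²/3 (t = 6 - (√2*√3 + 2)²/3 = 6 - (√6 + 2)²/3 = 6 - (2 + √6)²/3 ≈ -0.59932)
C + t*q = 84 + (8/3 - 4*√6/3)*(⅑) = 84 + (8/27 - 4*√6/27) = 2276/27 - 4*√6/27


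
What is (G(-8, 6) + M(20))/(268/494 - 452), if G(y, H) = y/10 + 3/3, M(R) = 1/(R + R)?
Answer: -247/495600 ≈ -0.00049839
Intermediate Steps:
M(R) = 1/(2*R)
G(y, H) = 1 + y/10 (G(y, H) = y*(⅒) + 3*(⅓) = y/10 + 1 = 1 + y/10)
(G(-8, 6) + M(20))/(268/494 - 452) = ((1 + (⅒)*(-8)) + (½)/20)/(268/494 - 452) = ((1 - ⅘) + (½)*(1/20))/(268*(1/494) - 452) = (⅕ + 1/40)/(134/247 - 452) = 9/(40*(-111510/247)) = (9/40)*(-247/111510) = -247/495600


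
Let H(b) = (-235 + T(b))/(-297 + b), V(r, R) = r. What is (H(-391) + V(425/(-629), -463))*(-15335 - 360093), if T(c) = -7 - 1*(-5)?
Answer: 791308367/6364 ≈ 1.2434e+5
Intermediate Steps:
T(c) = -2 (T(c) = -7 + 5 = -2)
H(b) = -237/(-297 + b) (H(b) = (-235 - 2)/(-297 + b) = -237/(-297 + b))
(H(-391) + V(425/(-629), -463))*(-15335 - 360093) = (-237/(-297 - 391) + 425/(-629))*(-15335 - 360093) = (-237/(-688) + 425*(-1/629))*(-375428) = (-237*(-1/688) - 25/37)*(-375428) = (237/688 - 25/37)*(-375428) = -8431/25456*(-375428) = 791308367/6364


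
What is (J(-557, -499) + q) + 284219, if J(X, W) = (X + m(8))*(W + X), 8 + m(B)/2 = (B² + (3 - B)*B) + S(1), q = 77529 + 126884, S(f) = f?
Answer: 1040920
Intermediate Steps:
q = 204413
m(B) = -14 + 2*B² + 2*B*(3 - B) (m(B) = -16 + 2*((B² + (3 - B)*B) + 1) = -16 + 2*((B² + B*(3 - B)) + 1) = -16 + 2*(1 + B² + B*(3 - B)) = -16 + (2 + 2*B² + 2*B*(3 - B)) = -14 + 2*B² + 2*B*(3 - B))
J(X, W) = (34 + X)*(W + X) (J(X, W) = (X + (-14 + 6*8))*(W + X) = (X + (-14 + 48))*(W + X) = (X + 34)*(W + X) = (34 + X)*(W + X))
(J(-557, -499) + q) + 284219 = (((-557)² + 34*(-499) + 34*(-557) - 499*(-557)) + 204413) + 284219 = ((310249 - 16966 - 18938 + 277943) + 204413) + 284219 = (552288 + 204413) + 284219 = 756701 + 284219 = 1040920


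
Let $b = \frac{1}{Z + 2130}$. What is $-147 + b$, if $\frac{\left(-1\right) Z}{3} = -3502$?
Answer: $- \frac{1857491}{12636} \approx -147.0$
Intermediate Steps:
$Z = 10506$ ($Z = \left(-3\right) \left(-3502\right) = 10506$)
$b = \frac{1}{12636}$ ($b = \frac{1}{10506 + 2130} = \frac{1}{12636} \approx 7.9139 \cdot 10^{-5}$)
$-147 + b = -147 + \frac{1}{12636} = - \frac{1857491}{12636}$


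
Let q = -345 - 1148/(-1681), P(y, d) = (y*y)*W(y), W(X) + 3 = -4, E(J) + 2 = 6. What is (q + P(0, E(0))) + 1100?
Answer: 30983/41 ≈ 755.68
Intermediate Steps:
E(J) = 4 (E(J) = -2 + 6 = 4)
W(X) = -7 (W(X) = -3 - 4 = -7)
P(y, d) = -7*y² (P(y, d) = (y*y)*(-7) = y²*(-7) = -7*y²)
q = -14117/41 (q = -345 - 1148*(-1)/1681 = -345 - 1*(-28/41) = -345 + 28/41 = -14117/41 ≈ -344.32)
(q + P(0, E(0))) + 1100 = (-14117/41 - 7*0²) + 1100 = (-14117/41 - 7*0) + 1100 = (-14117/41 + 0) + 1100 = -14117/41 + 1100 = 30983/41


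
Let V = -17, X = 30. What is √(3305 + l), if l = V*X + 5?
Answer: 20*√7 ≈ 52.915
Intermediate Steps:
l = -505 (l = -17*30 + 5 = -510 + 5 = -505)
√(3305 + l) = √(3305 - 505) = √2800 = 20*√7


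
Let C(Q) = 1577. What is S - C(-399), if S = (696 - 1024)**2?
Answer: 106007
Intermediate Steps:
S = 107584 (S = (-328)**2 = 107584)
S - C(-399) = 107584 - 1*1577 = 107584 - 1577 = 106007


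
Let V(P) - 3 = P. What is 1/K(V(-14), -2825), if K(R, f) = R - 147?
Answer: -1/158 ≈ -0.0063291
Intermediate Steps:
V(P) = 3 + P
K(R, f) = -147 + R
1/K(V(-14), -2825) = 1/(-147 + (3 - 14)) = 1/(-147 - 11) = 1/(-158) = -1/158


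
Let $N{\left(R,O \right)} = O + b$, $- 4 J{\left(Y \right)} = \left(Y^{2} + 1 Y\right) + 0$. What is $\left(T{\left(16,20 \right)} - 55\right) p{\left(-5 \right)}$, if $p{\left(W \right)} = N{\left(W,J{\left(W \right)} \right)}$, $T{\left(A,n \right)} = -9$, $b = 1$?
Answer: $256$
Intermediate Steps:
$J{\left(Y \right)} = - \frac{Y}{4} - \frac{Y^{2}}{4}$ ($J{\left(Y \right)} = - \frac{\left(Y^{2} + 1 Y\right) + 0}{4} = - \frac{\left(Y^{2} + Y\right) + 0}{4} = - \frac{\left(Y + Y^{2}\right) + 0}{4} = - \frac{Y + Y^{2}}{4} = - \frac{Y}{4} - \frac{Y^{2}}{4}$)
$N{\left(R,O \right)} = 1 + O$ ($N{\left(R,O \right)} = O + 1 = 1 + O$)
$p{\left(W \right)} = 1 - \frac{W \left(1 + W\right)}{4}$
$\left(T{\left(16,20 \right)} - 55\right) p{\left(-5 \right)} = \left(-9 - 55\right) \left(1 - - \frac{5 \left(1 - 5\right)}{4}\right) = \left(-9 - 55\right) \left(1 - \left(- \frac{5}{4}\right) \left(-4\right)\right) = - 64 \left(1 - 5\right) = \left(-64\right) \left(-4\right) = 256$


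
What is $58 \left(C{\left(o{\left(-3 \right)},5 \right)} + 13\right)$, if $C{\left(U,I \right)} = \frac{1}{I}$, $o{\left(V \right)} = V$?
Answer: $\frac{3828}{5} \approx 765.6$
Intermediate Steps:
$58 \left(C{\left(o{\left(-3 \right)},5 \right)} + 13\right) = 58 \left(\frac{1}{5} + 13\right) = 58 \cdot \frac{66}{5} = \frac{3828}{5}$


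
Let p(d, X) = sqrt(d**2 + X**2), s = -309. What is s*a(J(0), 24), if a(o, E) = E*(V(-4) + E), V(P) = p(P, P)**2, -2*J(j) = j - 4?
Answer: -415296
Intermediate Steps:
J(j) = 2 - j/2 (J(j) = -(j - 4)/2 = -(-4 + j)/2 = 2 - j/2)
p(d, X) = sqrt(X**2 + d**2)
V(P) = 2*P**2 (V(P) = (sqrt(P**2 + P**2))**2 = (sqrt(2*P**2))**2 = (sqrt(2)*sqrt(P**2))**2 = 2*P**2)
a(o, E) = E*(32 + E) (a(o, E) = E*(2*(-4)**2 + E) = E*(2*16 + E) = E*(32 + E))
s*a(J(0), 24) = -7416*(32 + 24) = -7416*56 = -309*1344 = -415296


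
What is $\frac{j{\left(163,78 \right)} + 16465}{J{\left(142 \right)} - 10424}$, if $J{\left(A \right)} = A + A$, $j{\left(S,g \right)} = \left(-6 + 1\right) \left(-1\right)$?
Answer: $- \frac{549}{338} \approx -1.6243$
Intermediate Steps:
$j{\left(S,g \right)} = 5$ ($j{\left(S,g \right)} = \left(-5\right) \left(-1\right) = 5$)
$J{\left(A \right)} = 2 A$
$\frac{j{\left(163,78 \right)} + 16465}{J{\left(142 \right)} - 10424} = \frac{5 + 16465}{2 \cdot 142 - 10424} = \frac{16470}{284 - 10424} = \frac{16470}{-10140} = 16470 \left(- \frac{1}{10140}\right) = - \frac{549}{338}$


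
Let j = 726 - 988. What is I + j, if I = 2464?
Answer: 2202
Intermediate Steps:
j = -262
I + j = 2464 - 262 = 2202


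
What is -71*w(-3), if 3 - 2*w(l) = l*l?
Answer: 213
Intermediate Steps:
w(l) = 3/2 - l**2/2 (w(l) = 3/2 - l*l/2 = 3/2 - l**2/2)
-71*w(-3) = -71*(3/2 - 1/2*(-3)**2) = -71*(3/2 - 1/2*9) = -71*(3/2 - 9/2) = -71*(-3) = 213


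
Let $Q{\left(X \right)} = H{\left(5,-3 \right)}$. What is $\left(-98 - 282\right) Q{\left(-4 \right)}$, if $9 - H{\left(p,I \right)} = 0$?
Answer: $-3420$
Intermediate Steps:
$H{\left(p,I \right)} = 9$ ($H{\left(p,I \right)} = 9 - 0 = 9 + 0 = 9$)
$Q{\left(X \right)} = 9$
$\left(-98 - 282\right) Q{\left(-4 \right)} = \left(-98 - 282\right) 9 = \left(-380\right) 9 = -3420$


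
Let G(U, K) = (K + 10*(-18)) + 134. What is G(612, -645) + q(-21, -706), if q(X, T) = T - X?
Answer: -1376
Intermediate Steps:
G(U, K) = -46 + K (G(U, K) = (K - 180) + 134 = (-180 + K) + 134 = -46 + K)
G(612, -645) + q(-21, -706) = (-46 - 645) + (-706 - 1*(-21)) = -691 + (-706 + 21) = -691 - 685 = -1376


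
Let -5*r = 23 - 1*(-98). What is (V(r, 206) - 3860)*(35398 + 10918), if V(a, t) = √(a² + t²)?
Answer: -178779760 + 46316*√1075541/5 ≈ -1.6917e+8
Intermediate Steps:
r = -121/5 (r = -(23 - 1*(-98))/5 = -(23 + 98)/5 = -⅕*121 = -121/5 ≈ -24.200)
(V(r, 206) - 3860)*(35398 + 10918) = (√((-121/5)² + 206²) - 3860)*(35398 + 10918) = (√(14641/25 + 42436) - 3860)*46316 = (√(1075541/25) - 3860)*46316 = (√1075541/5 - 3860)*46316 = (-3860 + √1075541/5)*46316 = -178779760 + 46316*√1075541/5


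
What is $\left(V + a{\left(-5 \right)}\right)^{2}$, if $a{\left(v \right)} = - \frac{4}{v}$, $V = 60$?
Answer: $\frac{92416}{25} \approx 3696.6$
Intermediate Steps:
$\left(V + a{\left(-5 \right)}\right)^{2} = \left(60 - \frac{4}{-5}\right)^{2} = \left(60 - - \frac{4}{5}\right)^{2} = \left(60 + \frac{4}{5}\right)^{2} = \left(\frac{304}{5}\right)^{2} = \frac{92416}{25}$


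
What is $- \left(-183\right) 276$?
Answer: $50508$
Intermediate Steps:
$- \left(-183\right) 276 = \left(-1\right) \left(-50508\right) = 50508$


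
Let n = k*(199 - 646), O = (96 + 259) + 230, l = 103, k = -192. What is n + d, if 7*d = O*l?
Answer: 661023/7 ≈ 94432.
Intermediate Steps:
O = 585 (O = 355 + 230 = 585)
d = 60255/7 (d = (585*103)/7 = (1/7)*60255 = 60255/7 ≈ 8607.9)
n = 85824 (n = -192*(199 - 646) = -192*(-447) = 85824)
n + d = 85824 + 60255/7 = 661023/7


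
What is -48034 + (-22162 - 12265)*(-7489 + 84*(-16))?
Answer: 304045657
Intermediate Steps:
-48034 + (-22162 - 12265)*(-7489 + 84*(-16)) = -48034 - 34427*(-7489 - 1344) = -48034 - 34427*(-8833) = -48034 + 304093691 = 304045657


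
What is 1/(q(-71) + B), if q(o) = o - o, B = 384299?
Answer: 1/384299 ≈ 2.6021e-6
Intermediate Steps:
q(o) = 0
1/(q(-71) + B) = 1/(0 + 384299) = 1/384299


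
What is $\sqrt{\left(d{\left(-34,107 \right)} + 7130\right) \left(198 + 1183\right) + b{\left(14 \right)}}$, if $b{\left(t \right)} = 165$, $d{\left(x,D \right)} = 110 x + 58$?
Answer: $17 \sqrt{16477} \approx 2182.2$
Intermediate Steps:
$d{\left(x,D \right)} = 58 + 110 x$
$\sqrt{\left(d{\left(-34,107 \right)} + 7130\right) \left(198 + 1183\right) + b{\left(14 \right)}} = \sqrt{\left(\left(58 + 110 \left(-34\right)\right) + 7130\right) \left(198 + 1183\right) + 165} = \sqrt{\left(\left(58 - 3740\right) + 7130\right) 1381 + 165} = \sqrt{\left(-3682 + 7130\right) 1381 + 165} = \sqrt{3448 \cdot 1381 + 165} = \sqrt{4761688 + 165} = \sqrt{4761853} = 17 \sqrt{16477}$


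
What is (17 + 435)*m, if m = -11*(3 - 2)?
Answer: -4972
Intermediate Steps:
m = -11 (m = -11*1 = -11)
(17 + 435)*m = (17 + 435)*(-11) = 452*(-11) = -4972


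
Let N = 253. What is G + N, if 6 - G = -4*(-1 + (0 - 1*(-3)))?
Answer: 267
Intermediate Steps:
G = 14 (G = 6 - (-4)*(-1 + (0 - 1*(-3))) = 6 - (-4)*(-1 + (0 + 3)) = 6 - (-4)*(-1 + 3) = 6 - (-4)*2 = 6 - 1*(-8) = 6 + 8 = 14)
G + N = 14 + 253 = 267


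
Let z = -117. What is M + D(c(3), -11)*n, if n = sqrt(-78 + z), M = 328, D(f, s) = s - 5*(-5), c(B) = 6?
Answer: 328 + 14*I*sqrt(195) ≈ 328.0 + 195.5*I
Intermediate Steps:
D(f, s) = 25 + s (D(f, s) = s + 25 = 25 + s)
n = I*sqrt(195) (n = sqrt(-78 - 117) = sqrt(-195) = I*sqrt(195) ≈ 13.964*I)
M + D(c(3), -11)*n = 328 + (25 - 11)*(I*sqrt(195)) = 328 + 14*(I*sqrt(195)) = 328 + 14*I*sqrt(195)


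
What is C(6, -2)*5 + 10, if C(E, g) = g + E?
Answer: 30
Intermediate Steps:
C(E, g) = E + g
C(6, -2)*5 + 10 = (6 - 2)*5 + 10 = 4*5 + 10 = 20 + 10 = 30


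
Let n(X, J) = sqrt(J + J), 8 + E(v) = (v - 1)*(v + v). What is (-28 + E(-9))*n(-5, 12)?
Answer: 288*sqrt(6) ≈ 705.45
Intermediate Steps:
E(v) = -8 + 2*v*(-1 + v) (E(v) = -8 + (v - 1)*(v + v) = -8 + (-1 + v)*(2*v) = -8 + 2*v*(-1 + v))
n(X, J) = sqrt(2)*sqrt(J) (n(X, J) = sqrt(2*J) = sqrt(2)*sqrt(J))
(-28 + E(-9))*n(-5, 12) = (-28 + (-8 - 2*(-9) + 2*(-9)**2))*(sqrt(2)*sqrt(12)) = (-28 + (-8 + 18 + 2*81))*(sqrt(2)*(2*sqrt(3))) = (-28 + (-8 + 18 + 162))*(2*sqrt(6)) = (-28 + 172)*(2*sqrt(6)) = 144*(2*sqrt(6)) = 288*sqrt(6)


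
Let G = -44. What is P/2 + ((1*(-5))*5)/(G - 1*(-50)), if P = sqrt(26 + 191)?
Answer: -25/6 + sqrt(217)/2 ≈ 3.1988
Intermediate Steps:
P = sqrt(217) ≈ 14.731
P/2 + ((1*(-5))*5)/(G - 1*(-50)) = sqrt(217)/2 + ((1*(-5))*5)/(-44 - 1*(-50)) = sqrt(217)*(1/2) + (-5*5)/(-44 + 50) = sqrt(217)/2 - 25/6 = -25/6 + sqrt(217)/2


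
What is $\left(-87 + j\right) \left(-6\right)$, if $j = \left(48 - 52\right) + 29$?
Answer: $372$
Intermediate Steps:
$j = 25$ ($j = -4 + 29 = 25$)
$\left(-87 + j\right) \left(-6\right) = \left(-87 + 25\right) \left(-6\right) = \left(-62\right) \left(-6\right) = 372$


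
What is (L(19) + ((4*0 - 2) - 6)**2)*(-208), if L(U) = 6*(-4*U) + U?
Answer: 77584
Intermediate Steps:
L(U) = -23*U (L(U) = -24*U + U = -23*U)
(L(19) + ((4*0 - 2) - 6)**2)*(-208) = (-23*19 + ((4*0 - 2) - 6)**2)*(-208) = (-437 + ((0 - 2) - 6)**2)*(-208) = (-437 + (-2 - 6)**2)*(-208) = (-437 + (-8)**2)*(-208) = (-437 + 64)*(-208) = -373*(-208) = 77584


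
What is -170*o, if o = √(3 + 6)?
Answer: -510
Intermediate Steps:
o = 3 (o = √9 = 3)
-170*o = -170*3 = -510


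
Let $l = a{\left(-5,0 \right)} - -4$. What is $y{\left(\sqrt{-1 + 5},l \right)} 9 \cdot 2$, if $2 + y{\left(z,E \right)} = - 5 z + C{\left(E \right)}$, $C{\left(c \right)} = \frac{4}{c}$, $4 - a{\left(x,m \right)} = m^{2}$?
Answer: $-207$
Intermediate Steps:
$a{\left(x,m \right)} = 4 - m^{2}$
$l = 8$ ($l = \left(4 - 0^{2}\right) - -4 = \left(4 - 0\right) + 4 = \left(4 + 0\right) + 4 = 4 + 4 = 8$)
$y{\left(z,E \right)} = -2 - 5 z + \frac{4}{E}$ ($y{\left(z,E \right)} = -2 - \left(- \frac{4}{E} + 5 z\right) = -2 - 5 z + \frac{4}{E}$)
$y{\left(\sqrt{-1 + 5},l \right)} 9 \cdot 2 = \left(-2 - 5 \sqrt{-1 + 5} + \frac{4}{8}\right) 9 \cdot 2 = \left(-2 - 5 \sqrt{4} + 4 \cdot \frac{1}{8}\right) 18 = \left(-2 - 10 + \frac{1}{2}\right) 18 = \left(- \frac{23}{2}\right) 18 = -207$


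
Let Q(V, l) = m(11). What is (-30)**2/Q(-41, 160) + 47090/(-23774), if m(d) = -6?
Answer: -1806595/11887 ≈ -151.98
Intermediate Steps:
Q(V, l) = -6
(-30)**2/Q(-41, 160) + 47090/(-23774) = (-30)**2/(-6) + 47090/(-23774) = 900*(-1/6) + 47090*(-1/23774) = -150 - 23545/11887 = -1806595/11887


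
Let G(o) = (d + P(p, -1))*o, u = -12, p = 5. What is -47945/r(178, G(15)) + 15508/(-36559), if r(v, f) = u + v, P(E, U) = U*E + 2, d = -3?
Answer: -1755395583/6068794 ≈ -289.25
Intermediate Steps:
P(E, U) = 2 + E*U (P(E, U) = E*U + 2 = 2 + E*U)
G(o) = -6*o (G(o) = (-3 + (2 + 5*(-1)))*o = (-3 + (2 - 5))*o = (-3 - 3)*o = -6*o)
r(v, f) = -12 + v
-47945/r(178, G(15)) + 15508/(-36559) = -47945/(-12 + 178) + 15508/(-36559) = -47945/166 + 15508*(-1/36559) = -47945*1/166 - 15508/36559 = -47945/166 - 15508/36559 = -1755395583/6068794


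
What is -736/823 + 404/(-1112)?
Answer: -287731/228794 ≈ -1.2576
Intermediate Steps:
-736/823 + 404/(-1112) = -736*1/823 + 404*(-1/1112) = -736/823 - 101/278 = -287731/228794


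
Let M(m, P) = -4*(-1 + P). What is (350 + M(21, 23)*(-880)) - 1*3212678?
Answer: -3134888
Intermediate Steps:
M(m, P) = 4 - 4*P
(350 + M(21, 23)*(-880)) - 1*3212678 = (350 + (4 - 4*23)*(-880)) - 1*3212678 = (350 + (4 - 92)*(-880)) - 3212678 = (350 - 88*(-880)) - 3212678 = (350 + 77440) - 3212678 = 77790 - 3212678 = -3134888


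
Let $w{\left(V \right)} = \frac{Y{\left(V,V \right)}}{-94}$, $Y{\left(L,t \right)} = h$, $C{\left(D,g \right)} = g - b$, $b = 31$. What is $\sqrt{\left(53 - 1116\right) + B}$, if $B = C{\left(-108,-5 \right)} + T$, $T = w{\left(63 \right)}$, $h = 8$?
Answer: $\frac{i \sqrt{2427879}}{47} \approx 33.152 i$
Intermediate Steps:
$C{\left(D,g \right)} = -31 + g$ ($C{\left(D,g \right)} = g - 31 = -31 + g$)
$Y{\left(L,t \right)} = 8$
$w{\left(V \right)} = - \frac{4}{47}$ ($w{\left(V \right)} = \frac{8}{-94} = 8 \left(- \frac{1}{94}\right) = - \frac{4}{47}$)
$T = - \frac{4}{47} \approx -0.085106$
$B = - \frac{1696}{47}$ ($B = \left(-31 - 5\right) - \frac{4}{47} = -36 - \frac{4}{47} = - \frac{1696}{47} \approx -36.085$)
$\sqrt{\left(53 - 1116\right) + B} = \sqrt{\left(53 - 1116\right) - \frac{1696}{47}} = \sqrt{-1063 - \frac{1696}{47}} = \sqrt{- \frac{51657}{47}} = \frac{i \sqrt{2427879}}{47}$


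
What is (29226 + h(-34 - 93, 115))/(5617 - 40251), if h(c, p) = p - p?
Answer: -14613/17317 ≈ -0.84385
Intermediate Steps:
h(c, p) = 0
(29226 + h(-34 - 93, 115))/(5617 - 40251) = (29226 + 0)/(5617 - 40251) = 29226/(-34634) = 29226*(-1/34634) = -14613/17317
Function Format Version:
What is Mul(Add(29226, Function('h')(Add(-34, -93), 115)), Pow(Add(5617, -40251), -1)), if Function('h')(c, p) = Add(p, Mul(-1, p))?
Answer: Rational(-14613, 17317) ≈ -0.84385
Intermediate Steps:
Function('h')(c, p) = 0
Mul(Add(29226, Function('h')(Add(-34, -93), 115)), Pow(Add(5617, -40251), -1)) = Mul(Add(29226, 0), Pow(Add(5617, -40251), -1)) = Mul(29226, Pow(-34634, -1)) = Mul(29226, Rational(-1, 34634)) = Rational(-14613, 17317)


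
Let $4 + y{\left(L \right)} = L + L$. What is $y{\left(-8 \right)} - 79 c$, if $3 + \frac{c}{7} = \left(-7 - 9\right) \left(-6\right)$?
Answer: $-51449$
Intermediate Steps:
$y{\left(L \right)} = -4 + 2 L$ ($y{\left(L \right)} = -4 + \left(L + L\right) = -4 + 2 L$)
$c = 651$ ($c = -21 + 7 \left(-7 - 9\right) \left(-6\right) = -21 + 7 \left(\left(-16\right) \left(-6\right)\right) = -21 + 7 \cdot 96 = -21 + 672 = 651$)
$y{\left(-8 \right)} - 79 c = \left(-4 + 2 \left(-8\right)\right) - 51429 = \left(-4 - 16\right) - 51429 = -20 - 51429 = -51449$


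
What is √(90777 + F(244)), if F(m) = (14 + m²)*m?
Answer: 3*√1624553 ≈ 3823.7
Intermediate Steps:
F(m) = m*(14 + m²)
√(90777 + F(244)) = √(90777 + 244*(14 + 244²)) = √(90777 + 244*(14 + 59536)) = √(90777 + 244*59550) = √(90777 + 14530200) = √14620977 = 3*√1624553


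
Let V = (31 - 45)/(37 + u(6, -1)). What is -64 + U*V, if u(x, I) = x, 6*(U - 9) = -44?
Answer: -8326/129 ≈ -64.543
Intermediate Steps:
U = 5/3 (U = 9 + (⅙)*(-44) = 9 - 22/3 = 5/3 ≈ 1.6667)
V = -14/43 (V = (31 - 45)/(37 + 6) = -14/43 ≈ -0.32558)
-64 + U*V = -64 + (5/3)*(-14/43) = -64 - 70/129 = -8326/129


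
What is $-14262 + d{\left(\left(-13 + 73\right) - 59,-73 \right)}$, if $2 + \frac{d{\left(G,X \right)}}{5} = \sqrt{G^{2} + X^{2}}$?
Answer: $-14272 + 5 \sqrt{5330} \approx -13907.0$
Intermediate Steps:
$d{\left(G,X \right)} = -10 + 5 \sqrt{G^{2} + X^{2}}$
$-14262 + d{\left(\left(-13 + 73\right) - 59,-73 \right)} = -14262 - \left(10 - 5 \sqrt{\left(\left(-13 + 73\right) - 59\right)^{2} + \left(-73\right)^{2}}\right) = -14262 - \left(10 - 5 \sqrt{\left(60 - 59\right)^{2} + 5329}\right) = -14262 - \left(10 - 5 \sqrt{1^{2} + 5329}\right) = -14262 - \left(10 - 5 \sqrt{1 + 5329}\right) = -14262 - \left(10 - 5 \sqrt{5330}\right) = -14272 + 5 \sqrt{5330}$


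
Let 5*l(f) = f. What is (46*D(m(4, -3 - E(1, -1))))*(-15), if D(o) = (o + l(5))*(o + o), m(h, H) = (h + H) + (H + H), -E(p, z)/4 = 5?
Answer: -4250400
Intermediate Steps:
l(f) = f/5
E(p, z) = -20 (E(p, z) = -4*5 = -20)
m(h, H) = h + 3*H (m(h, H) = (H + h) + 2*H = h + 3*H)
D(o) = 2*o*(1 + o) (D(o) = (o + (⅕)*5)*(o + o) = (o + 1)*(2*o) = (1 + o)*(2*o) = 2*o*(1 + o))
(46*D(m(4, -3 - E(1, -1))))*(-15) = (46*(2*(4 + 3*(-3 - 1*(-20)))*(1 + (4 + 3*(-3 - 1*(-20))))))*(-15) = (46*(2*(4 + 3*(-3 + 20))*(1 + (4 + 3*(-3 + 20)))))*(-15) = (46*(2*(4 + 3*17)*(1 + (4 + 3*17))))*(-15) = (46*(2*(4 + 51)*(1 + (4 + 51))))*(-15) = (46*(2*55*(1 + 55)))*(-15) = (46*(2*55*56))*(-15) = (46*6160)*(-15) = 283360*(-15) = -4250400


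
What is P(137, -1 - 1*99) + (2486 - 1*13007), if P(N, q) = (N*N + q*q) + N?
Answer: 18385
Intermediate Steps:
P(N, q) = N + N**2 + q**2 (P(N, q) = (N**2 + q**2) + N = N + N**2 + q**2)
P(137, -1 - 1*99) + (2486 - 1*13007) = (137 + 137**2 + (-1 - 1*99)**2) + (2486 - 1*13007) = (137 + 18769 + (-1 - 99)**2) + (2486 - 13007) = (137 + 18769 + (-100)**2) - 10521 = (137 + 18769 + 10000) - 10521 = 28906 - 10521 = 18385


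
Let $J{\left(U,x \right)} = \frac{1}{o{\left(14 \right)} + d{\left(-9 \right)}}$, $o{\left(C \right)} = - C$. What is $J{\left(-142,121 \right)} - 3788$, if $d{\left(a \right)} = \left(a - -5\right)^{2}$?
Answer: $- \frac{7575}{2} \approx -3787.5$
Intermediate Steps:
$d{\left(a \right)} = \left(5 + a\right)^{2}$ ($d{\left(a \right)} = \left(a + 5\right)^{2} = \left(5 + a\right)^{2}$)
$J{\left(U,x \right)} = \frac{1}{2}$ ($J{\left(U,x \right)} = \frac{1}{\left(-1\right) 14 + \left(5 - 9\right)^{2}} = \frac{1}{-14 + \left(-4\right)^{2}} = \frac{1}{-14 + 16} = \frac{1}{2}$)
$J{\left(-142,121 \right)} - 3788 = \frac{1}{2} - 3788 = - \frac{7575}{2}$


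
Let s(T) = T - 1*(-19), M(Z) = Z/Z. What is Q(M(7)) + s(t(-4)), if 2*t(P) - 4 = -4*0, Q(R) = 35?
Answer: 56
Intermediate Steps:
M(Z) = 1
t(P) = 2 (t(P) = 2 + (-4*0)/2 = 2 + (½)*0 = 2 + 0 = 2)
s(T) = 19 + T (s(T) = T + 19 = 19 + T)
Q(M(7)) + s(t(-4)) = 35 + (19 + 2) = 35 + 21 = 56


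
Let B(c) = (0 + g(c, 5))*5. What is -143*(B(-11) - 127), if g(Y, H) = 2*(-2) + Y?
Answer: 28886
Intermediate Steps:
g(Y, H) = -4 + Y
B(c) = -20 + 5*c (B(c) = (0 + (-4 + c))*5 = (-4 + c)*5 = -20 + 5*c)
-143*(B(-11) - 127) = -143*((-20 + 5*(-11)) - 127) = -143*((-20 - 55) - 127) = -143*(-75 - 127) = -143*(-202) = 28886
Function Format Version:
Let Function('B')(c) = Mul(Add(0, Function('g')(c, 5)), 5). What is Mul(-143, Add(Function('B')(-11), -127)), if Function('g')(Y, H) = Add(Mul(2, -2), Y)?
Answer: 28886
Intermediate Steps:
Function('g')(Y, H) = Add(-4, Y)
Function('B')(c) = Add(-20, Mul(5, c)) (Function('B')(c) = Mul(Add(0, Add(-4, c)), 5) = Mul(Add(-4, c), 5) = Add(-20, Mul(5, c)))
Mul(-143, Add(Function('B')(-11), -127)) = Mul(-143, Add(Add(-20, Mul(5, -11)), -127)) = Mul(-143, Add(Add(-20, -55), -127)) = Mul(-143, Add(-75, -127)) = Mul(-143, -202) = 28886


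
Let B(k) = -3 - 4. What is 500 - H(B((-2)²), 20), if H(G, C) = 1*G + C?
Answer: 487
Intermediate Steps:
B(k) = -7
H(G, C) = C + G (H(G, C) = G + C = C + G)
500 - H(B((-2)²), 20) = 500 - (20 - 7) = 500 - 1*13 = 500 - 13 = 487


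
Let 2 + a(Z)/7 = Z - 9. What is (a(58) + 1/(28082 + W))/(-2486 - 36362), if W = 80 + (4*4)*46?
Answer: -9507443/1122629504 ≈ -0.0084689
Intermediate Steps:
a(Z) = -77 + 7*Z (a(Z) = -14 + 7*(Z - 9) = -14 + 7*(-9 + Z) = -14 + (-63 + 7*Z) = -77 + 7*Z)
W = 816 (W = 80 + 16*46 = 80 + 736 = 816)
(a(58) + 1/(28082 + W))/(-2486 - 36362) = ((-77 + 7*58) + 1/(28082 + 816))/(-2486 - 36362) = ((-77 + 406) + 1/28898)/(-38848) = (329 + 1/28898)*(-1/38848) = (9507443/28898)*(-1/38848) = -9507443/1122629504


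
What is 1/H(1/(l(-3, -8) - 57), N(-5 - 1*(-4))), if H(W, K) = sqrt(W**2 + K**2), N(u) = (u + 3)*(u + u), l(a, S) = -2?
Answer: 59*sqrt(55697)/55697 ≈ 0.25000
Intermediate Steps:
N(u) = 2*u*(3 + u) (N(u) = (3 + u)*(2*u) = 2*u*(3 + u))
H(W, K) = sqrt(K**2 + W**2)
1/H(1/(l(-3, -8) - 57), N(-5 - 1*(-4))) = 1/(sqrt((2*(-5 - 1*(-4))*(3 + (-5 - 1*(-4))))**2 + (1/(-2 - 57))**2)) = 1/(sqrt((2*(-5 + 4)*(3 + (-5 + 4)))**2 + (1/(-59))**2)) = 1/(sqrt((2*(-1)*(3 - 1))**2 + (-1/59)**2)) = 1/(sqrt((2*(-1)*2)**2 + 1/3481)) = 1/(sqrt((-4)**2 + 1/3481)) = 1/(sqrt(16 + 1/3481)) = 1/(sqrt(55697/3481)) = 1/(sqrt(55697)/59) = 59*sqrt(55697)/55697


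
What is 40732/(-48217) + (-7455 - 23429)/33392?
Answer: -712314193/402515516 ≈ -1.7697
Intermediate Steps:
40732/(-48217) + (-7455 - 23429)/33392 = 40732*(-1/48217) - 30884*1/33392 = -40732/48217 - 7721/8348 = -712314193/402515516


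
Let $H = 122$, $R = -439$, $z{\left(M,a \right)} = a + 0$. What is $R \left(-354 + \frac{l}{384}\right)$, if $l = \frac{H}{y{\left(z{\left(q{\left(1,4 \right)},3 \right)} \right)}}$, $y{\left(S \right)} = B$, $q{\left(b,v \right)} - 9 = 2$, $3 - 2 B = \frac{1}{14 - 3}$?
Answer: $\frac{477112663}{3072} \approx 1.5531 \cdot 10^{5}$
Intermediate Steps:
$B = \frac{16}{11}$ ($B = \frac{3}{2} - \frac{1}{2 \left(14 - 3\right)} = \frac{3}{2} - \frac{1}{2 \cdot 11} = \frac{3}{2} - \frac{1}{22} = \frac{16}{11} \approx 1.4545$)
$q{\left(b,v \right)} = 11$ ($q{\left(b,v \right)} = 9 + 2 = 11$)
$z{\left(M,a \right)} = a$
$y{\left(S \right)} = \frac{16}{11}$
$l = \frac{671}{8}$ ($l = \frac{122}{\frac{16}{11}} = 122 \cdot \frac{11}{16} = \frac{671}{8} \approx 83.875$)
$R \left(-354 + \frac{l}{384}\right) = - 439 \left(-354 + \frac{671}{8 \cdot 384}\right) = - 439 \left(-354 + \frac{671}{8} \cdot \frac{1}{384}\right) = - 439 \left(-354 + \frac{671}{3072}\right) = \left(-439\right) \left(- \frac{1086817}{3072}\right) = \frac{477112663}{3072}$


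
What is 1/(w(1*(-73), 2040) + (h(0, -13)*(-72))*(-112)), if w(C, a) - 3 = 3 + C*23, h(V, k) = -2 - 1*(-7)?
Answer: 1/38647 ≈ 2.5875e-5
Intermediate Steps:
h(V, k) = 5 (h(V, k) = -2 + 7 = 5)
w(C, a) = 6 + 23*C (w(C, a) = 3 + (3 + C*23) = 3 + (3 + 23*C) = 6 + 23*C)
1/(w(1*(-73), 2040) + (h(0, -13)*(-72))*(-112)) = 1/((6 + 23*(1*(-73))) + (5*(-72))*(-112)) = 1/((6 + 23*(-73)) - 360*(-112)) = 1/((6 - 1679) + 40320) = 1/(-1673 + 40320) = 1/38647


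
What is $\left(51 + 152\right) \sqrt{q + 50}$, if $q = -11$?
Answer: $203 \sqrt{39} \approx 1267.7$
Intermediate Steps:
$\left(51 + 152\right) \sqrt{q + 50} = \left(51 + 152\right) \sqrt{-11 + 50} = 203 \sqrt{39}$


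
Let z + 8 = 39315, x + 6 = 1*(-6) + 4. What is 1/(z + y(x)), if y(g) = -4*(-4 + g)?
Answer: 1/39355 ≈ 2.5410e-5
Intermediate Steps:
x = -8 (x = -6 + (1*(-6) + 4) = -6 + (-6 + 4) = -6 - 2 = -8)
z = 39307 (z = -8 + 39315 = 39307)
y(g) = 16 - 4*g
1/(z + y(x)) = 1/(39307 + (16 - 4*(-8))) = 1/(39307 + (16 + 32)) = 1/(39307 + 48) = 1/39355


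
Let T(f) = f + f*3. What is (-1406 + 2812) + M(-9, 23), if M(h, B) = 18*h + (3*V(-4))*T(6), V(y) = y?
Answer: 956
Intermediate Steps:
T(f) = 4*f (T(f) = f + 3*f = 4*f)
M(h, B) = -288 + 18*h (M(h, B) = 18*h + (3*(-4))*(4*6) = 18*h - 12*24 = 18*h - 288 = -288 + 18*h)
(-1406 + 2812) + M(-9, 23) = (-1406 + 2812) + (-288 + 18*(-9)) = 1406 + (-288 - 162) = 1406 - 450 = 956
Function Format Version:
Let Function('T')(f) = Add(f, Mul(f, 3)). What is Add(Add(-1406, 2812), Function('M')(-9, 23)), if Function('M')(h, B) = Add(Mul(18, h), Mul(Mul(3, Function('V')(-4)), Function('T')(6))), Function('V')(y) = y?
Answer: 956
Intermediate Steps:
Function('T')(f) = Mul(4, f) (Function('T')(f) = Add(f, Mul(3, f)) = Mul(4, f))
Function('M')(h, B) = Add(-288, Mul(18, h)) (Function('M')(h, B) = Add(Mul(18, h), Mul(Mul(3, -4), Mul(4, 6))) = Add(Mul(18, h), Mul(-12, 24)) = Add(Mul(18, h), -288) = Add(-288, Mul(18, h)))
Add(Add(-1406, 2812), Function('M')(-9, 23)) = Add(Add(-1406, 2812), Add(-288, Mul(18, -9))) = Add(1406, Add(-288, -162)) = Add(1406, -450) = 956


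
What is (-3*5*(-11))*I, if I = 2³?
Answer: 1320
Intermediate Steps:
I = 8
(-3*5*(-11))*I = (-3*5*(-11))*8 = -15*(-11)*8 = 165*8 = 1320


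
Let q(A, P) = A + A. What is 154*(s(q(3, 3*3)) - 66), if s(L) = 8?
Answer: -8932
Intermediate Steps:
q(A, P) = 2*A
154*(s(q(3, 3*3)) - 66) = 154*(8 - 66) = 154*(-58) = -8932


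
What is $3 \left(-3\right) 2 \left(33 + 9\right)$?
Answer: $-756$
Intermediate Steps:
$3 \left(-3\right) 2 \left(33 + 9\right) = \left(-9\right) 2 \cdot 42 = \left(-18\right) 42 = -756$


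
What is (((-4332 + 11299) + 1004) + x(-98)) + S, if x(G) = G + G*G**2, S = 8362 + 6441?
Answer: -918516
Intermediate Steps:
S = 14803
x(G) = G + G**3
(((-4332 + 11299) + 1004) + x(-98)) + S = (((-4332 + 11299) + 1004) + (-98 + (-98)**3)) + 14803 = ((6967 + 1004) + (-98 - 941192)) + 14803 = (7971 - 941290) + 14803 = -933319 + 14803 = -918516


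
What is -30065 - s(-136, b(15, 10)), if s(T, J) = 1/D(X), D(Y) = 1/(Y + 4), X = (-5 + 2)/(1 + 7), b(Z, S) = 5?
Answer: -240549/8 ≈ -30069.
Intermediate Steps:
X = -3/8 ≈ -0.37500
D(Y) = 1/(4 + Y)
s(T, J) = 29/8 (s(T, J) = 1/(1/(4 - 3/8)) = 1/(1/(29/8)) = 1/(8/29) = 29/8)
-30065 - s(-136, b(15, 10)) = -30065 - 1*29/8 = -30065 - 29/8 = -240549/8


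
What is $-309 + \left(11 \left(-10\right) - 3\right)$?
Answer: $-422$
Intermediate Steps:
$-309 + \left(11 \left(-10\right) - 3\right) = -309 - 113 = -422$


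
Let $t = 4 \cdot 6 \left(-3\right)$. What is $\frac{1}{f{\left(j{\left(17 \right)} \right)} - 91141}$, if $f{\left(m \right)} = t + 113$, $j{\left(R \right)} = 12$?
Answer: $- \frac{1}{91100} \approx -1.0977 \cdot 10^{-5}$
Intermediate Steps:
$t = -72$ ($t = 24 \left(-3\right) = -72$)
$f{\left(m \right)} = 41$ ($f{\left(m \right)} = -72 + 113 = 41$)
$\frac{1}{f{\left(j{\left(17 \right)} \right)} - 91141} = \frac{1}{41 - 91141} = \frac{1}{-91100} = - \frac{1}{91100}$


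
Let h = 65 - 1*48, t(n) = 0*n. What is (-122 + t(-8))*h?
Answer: -2074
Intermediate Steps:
t(n) = 0
h = 17 (h = 65 - 48 = 17)
(-122 + t(-8))*h = (-122 + 0)*17 = -122*17 = -2074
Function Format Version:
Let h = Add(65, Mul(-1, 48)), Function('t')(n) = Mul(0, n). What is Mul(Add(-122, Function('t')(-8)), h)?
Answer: -2074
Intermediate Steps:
Function('t')(n) = 0
h = 17 (h = Add(65, -48) = 17)
Mul(Add(-122, Function('t')(-8)), h) = Mul(Add(-122, 0), 17) = Mul(-122, 17) = -2074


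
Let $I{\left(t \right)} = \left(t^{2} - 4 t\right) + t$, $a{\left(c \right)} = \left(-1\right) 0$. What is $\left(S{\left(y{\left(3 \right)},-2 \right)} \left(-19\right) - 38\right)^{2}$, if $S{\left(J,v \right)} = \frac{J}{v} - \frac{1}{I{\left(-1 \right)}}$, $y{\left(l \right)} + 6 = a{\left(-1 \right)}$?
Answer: $\frac{130321}{16} \approx 8145.1$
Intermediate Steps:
$a{\left(c \right)} = 0$
$I{\left(t \right)} = t^{2} - 3 t$
$y{\left(l \right)} = -6$ ($y{\left(l \right)} = -6 + 0 = -6$)
$S{\left(J,v \right)} = - \frac{1}{4} + \frac{J}{v}$ ($S{\left(J,v \right)} = \frac{J}{v} - \frac{1}{\left(-1\right) \left(-3 - 1\right)} = \frac{J}{v} - \frac{1}{\left(-1\right) \left(-4\right)} = \frac{J}{v} - \frac{1}{4} = - \frac{1}{4} + \frac{J}{v}$)
$\left(S{\left(y{\left(3 \right)},-2 \right)} \left(-19\right) - 38\right)^{2} = \left(\frac{-6 - - \frac{1}{2}}{-2} \left(-19\right) - 38\right)^{2} = \left(- \frac{-6 + \frac{1}{2}}{2} \left(-19\right) - 38\right)^{2} = \left(\left(- \frac{1}{2}\right) \left(- \frac{11}{2}\right) \left(-19\right) - 38\right)^{2} = \left(\frac{11}{4} \left(-19\right) - 38\right)^{2} = \left(- \frac{209}{4} - 38\right)^{2} = \left(- \frac{361}{4}\right)^{2} = \frac{130321}{16}$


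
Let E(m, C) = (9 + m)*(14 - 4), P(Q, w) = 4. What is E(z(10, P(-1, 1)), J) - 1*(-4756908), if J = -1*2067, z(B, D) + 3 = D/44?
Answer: 52326658/11 ≈ 4.7570e+6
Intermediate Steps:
z(B, D) = -3 + D/44
J = -2067
E(m, C) = 90 + 10*m (E(m, C) = (9 + m)*10 = 90 + 10*m)
E(z(10, P(-1, 1)), J) - 1*(-4756908) = (90 + 10*(-3 + (1/44)*4)) - 1*(-4756908) = (90 + 10*(-3 + 1/11)) + 4756908 = (90 + 10*(-32/11)) + 4756908 = (90 - 320/11) + 4756908 = 670/11 + 4756908 = 52326658/11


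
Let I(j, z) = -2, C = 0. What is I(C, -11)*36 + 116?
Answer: 44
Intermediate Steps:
I(C, -11)*36 + 116 = -2*36 + 116 = -72 + 116 = 44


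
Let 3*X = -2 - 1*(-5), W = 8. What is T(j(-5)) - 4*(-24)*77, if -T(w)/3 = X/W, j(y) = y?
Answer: 59133/8 ≈ 7391.6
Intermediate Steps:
X = 1 (X = (-2 - 1*(-5))/3 = (-2 + 5)/3 = (1/3)*3 = 1)
T(w) = -3/8
T(j(-5)) - 4*(-24)*77 = -3/8 - 4*(-24)*77 = -3/8 + 96*77 = -3/8 + 7392 = 59133/8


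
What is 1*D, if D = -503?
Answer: -503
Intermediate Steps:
1*D = 1*(-503) = -503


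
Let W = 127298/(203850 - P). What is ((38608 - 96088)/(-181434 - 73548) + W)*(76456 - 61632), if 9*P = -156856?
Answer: 502286598316808/42316515241 ≈ 11870.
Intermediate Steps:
P = -156856/9 (P = (1/9)*(-156856) = -156856/9 ≈ -17428.)
W = 572841/995753 (W = 127298/(203850 - 1*(-156856/9)) = 127298/(203850 + 156856/9) = 127298/(1991506/9) = 127298*(9/1991506) = 572841/995753 ≈ 0.57528)
((38608 - 96088)/(-181434 - 73548) + W)*(76456 - 61632) = ((38608 - 96088)/(-181434 - 73548) + 572841/995753)*(76456 - 61632) = (-57480/(-254982) + 572841/995753)*14824 = (-57480*(-1/254982) + 572841/995753)*14824 = (9580/42497 + 572841/995753)*14824 = (33883337717/42316515241)*14824 = 502286598316808/42316515241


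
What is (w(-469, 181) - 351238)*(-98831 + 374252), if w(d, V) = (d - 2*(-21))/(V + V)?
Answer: -35019389878443/362 ≈ -9.6739e+10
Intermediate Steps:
w(d, V) = (42 + d)/(2*V) (w(d, V) = (d + 42)/((2*V)) = (42 + d)*(1/(2*V)) = (42 + d)/(2*V))
(w(-469, 181) - 351238)*(-98831 + 374252) = ((½)*(42 - 469)/181 - 351238)*(-98831 + 374252) = ((½)*(1/181)*(-427) - 351238)*275421 = (-427/362 - 351238)*275421 = -127148583/362*275421 = -35019389878443/362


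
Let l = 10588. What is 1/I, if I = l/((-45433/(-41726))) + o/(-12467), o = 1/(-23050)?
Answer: 13055824513550/126956100823488233 ≈ 0.00010284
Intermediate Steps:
o = -1/23050 ≈ -4.3384e-5
I = 126956100823488233/13055824513550 (I = 10588/((-45433/(-41726))) - 1/23050/(-12467) = 10588/((-45433*(-1/41726))) - 1/23050*(-1/12467) = 10588/(45433/41726) + 1/287364350 = 10588*(41726/45433) + 1/287364350 = 441794888/45433 + 1/287364350 = 126956100823488233/13055824513550 ≈ 9724.1)
1/I = 1/(126956100823488233/13055824513550) = 13055824513550/126956100823488233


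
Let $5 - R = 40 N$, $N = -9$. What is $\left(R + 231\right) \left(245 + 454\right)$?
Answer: $416604$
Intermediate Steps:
$R = 365$ ($R = 5 - 40 \left(-9\right) = 5 - -360 = 5 + 360 = 365$)
$\left(R + 231\right) \left(245 + 454\right) = \left(365 + 231\right) \left(245 + 454\right) = 596 \cdot 699 = 416604$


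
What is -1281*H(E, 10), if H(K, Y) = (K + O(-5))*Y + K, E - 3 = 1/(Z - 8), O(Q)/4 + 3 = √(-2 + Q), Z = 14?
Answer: 218197/2 - 51240*I*√7 ≈ 1.091e+5 - 1.3557e+5*I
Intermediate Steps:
O(Q) = -12 + 4*√(-2 + Q)
E = 19/6 (E = 3 + 1/(14 - 8) = 3 + 1/6 = 3 + ⅙ = 19/6 ≈ 3.1667)
H(K, Y) = K + Y*(-12 + K + 4*I*√7) (H(K, Y) = (K + (-12 + 4*√(-2 - 5)))*Y + K = (K + (-12 + 4*√(-7)))*Y + K = (K + (-12 + 4*(I*√7)))*Y + K = (K + (-12 + 4*I*√7))*Y + K = (-12 + K + 4*I*√7)*Y + K = Y*(-12 + K + 4*I*√7) + K = K + Y*(-12 + K + 4*I*√7))
-1281*H(E, 10) = -1281*(19/6 + (19/6)*10 - 4*10*(3 - I*√7)) = -1281*(19/6 + 95/3 + (-120 + 40*I*√7)) = -1281*(-511/6 + 40*I*√7) = 218197/2 - 51240*I*√7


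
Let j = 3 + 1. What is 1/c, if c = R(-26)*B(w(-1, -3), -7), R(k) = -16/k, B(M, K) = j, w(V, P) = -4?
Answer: 13/32 ≈ 0.40625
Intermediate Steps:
j = 4
B(M, K) = 4
c = 32/13 (c = -16/(-26)*4 = -16*(-1/26)*4 = (8/13)*4 = 32/13 ≈ 2.4615)
1/c = 1/(32/13) = 13/32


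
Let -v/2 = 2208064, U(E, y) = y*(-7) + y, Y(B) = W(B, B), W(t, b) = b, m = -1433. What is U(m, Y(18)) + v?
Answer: -4416236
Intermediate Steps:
Y(B) = B
U(E, y) = -6*y (U(E, y) = -7*y + y = -6*y)
v = -4416128 (v = -2*2208064 = -4416128)
U(m, Y(18)) + v = -6*18 - 4416128 = -108 - 4416128 = -4416236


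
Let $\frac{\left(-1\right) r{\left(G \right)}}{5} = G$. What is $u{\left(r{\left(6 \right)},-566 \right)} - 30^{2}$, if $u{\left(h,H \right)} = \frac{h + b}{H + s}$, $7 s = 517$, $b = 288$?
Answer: $- \frac{3102306}{3445} \approx -900.52$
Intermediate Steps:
$r{\left(G \right)} = - 5 G$
$s = \frac{517}{7}$ ($s = \frac{1}{7} \cdot 517 = \frac{517}{7} \approx 73.857$)
$u{\left(h,H \right)} = \frac{288 + h}{\frac{517}{7} + H}$ ($u{\left(h,H \right)} = \frac{h + 288}{H + \frac{517}{7}} = \frac{288 + h}{\frac{517}{7} + H}$)
$u{\left(r{\left(6 \right)},-566 \right)} - 30^{2} = \frac{7 \left(288 - 30\right)}{517 + 7 \left(-566\right)} - 30^{2} = \frac{7 \left(288 - 30\right)}{517 - 3962} - 900 = 7 \frac{1}{-3445} \cdot 258 - 900 = 7 \left(- \frac{1}{3445}\right) 258 - 900 = - \frac{1806}{3445} - 900 = - \frac{3102306}{3445}$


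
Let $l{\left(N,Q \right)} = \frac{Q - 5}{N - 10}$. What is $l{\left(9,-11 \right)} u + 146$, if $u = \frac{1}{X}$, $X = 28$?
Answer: $\frac{1026}{7} \approx 146.57$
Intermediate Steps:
$l{\left(N,Q \right)} = \frac{-5 + Q}{-10 + N}$
$u = \frac{1}{28} \approx 0.035714$
$l{\left(9,-11 \right)} u + 146 = \frac{-5 - 11}{-10 + 9} \cdot \frac{1}{28} + 146 = \frac{1}{-1} \left(-16\right) \frac{1}{28} + 146 = \left(-1\right) \left(-16\right) \frac{1}{28} + 146 = 16 \cdot \frac{1}{28} + 146 = \frac{4}{7} + 146 = \frac{1026}{7}$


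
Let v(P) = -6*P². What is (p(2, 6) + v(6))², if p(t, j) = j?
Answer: 44100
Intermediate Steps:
(p(2, 6) + v(6))² = (6 - 6*6²)² = (6 - 6*36)² = (6 - 216)² = (-210)² = 44100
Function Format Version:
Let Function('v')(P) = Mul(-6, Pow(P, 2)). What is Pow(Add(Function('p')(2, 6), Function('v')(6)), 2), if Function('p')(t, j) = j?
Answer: 44100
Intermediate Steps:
Pow(Add(Function('p')(2, 6), Function('v')(6)), 2) = Pow(Add(6, Mul(-6, Pow(6, 2))), 2) = Pow(Add(6, Mul(-6, 36)), 2) = Pow(Add(6, -216), 2) = Pow(-210, 2) = 44100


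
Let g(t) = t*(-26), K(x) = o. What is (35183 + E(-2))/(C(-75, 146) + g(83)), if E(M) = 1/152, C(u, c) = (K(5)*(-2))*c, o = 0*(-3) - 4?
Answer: -5347817/150480 ≈ -35.538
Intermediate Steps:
o = -4 (o = 0 - 4 = -4)
K(x) = -4
C(u, c) = 8*c (C(u, c) = (-4*(-2))*c = 8*c)
E(M) = 1/152
g(t) = -26*t
(35183 + E(-2))/(C(-75, 146) + g(83)) = (35183 + 1/152)/(8*146 - 26*83) = 5347817/(152*(1168 - 2158)) = (5347817/152)/(-990) = (5347817/152)*(-1/990) = -5347817/150480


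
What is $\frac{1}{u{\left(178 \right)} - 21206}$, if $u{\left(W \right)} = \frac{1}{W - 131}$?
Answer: $- \frac{47}{996681} \approx -4.7157 \cdot 10^{-5}$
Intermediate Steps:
$u{\left(W \right)} = \frac{1}{-131 + W}$
$\frac{1}{u{\left(178 \right)} - 21206} = \frac{1}{\frac{1}{-131 + 178} - 21206} = \frac{1}{\frac{1}{47} - 21206} = \frac{1}{- \frac{996681}{47}} = - \frac{47}{996681}$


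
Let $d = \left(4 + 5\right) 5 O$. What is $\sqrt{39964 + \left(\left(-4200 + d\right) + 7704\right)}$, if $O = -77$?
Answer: $\sqrt{40003} \approx 200.01$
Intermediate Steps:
$d = -3465$ ($d = \left(4 + 5\right) 5 \left(-77\right) = 9 \cdot 5 \left(-77\right) = 45 \left(-77\right) = -3465$)
$\sqrt{39964 + \left(\left(-4200 + d\right) + 7704\right)} = \sqrt{39964 + \left(\left(-4200 - 3465\right) + 7704\right)} = \sqrt{39964 + \left(-7665 + 7704\right)} = \sqrt{39964 + 39} = \sqrt{40003}$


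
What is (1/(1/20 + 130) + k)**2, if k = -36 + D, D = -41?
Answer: 40102866049/6765201 ≈ 5927.8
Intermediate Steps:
k = -77 (k = -36 - 41 = -77)
(1/(1/20 + 130) + k)**2 = (1/(1/20 + 130) - 77)**2 = (1/(2601/20) - 77)**2 = (20/2601 - 77)**2 = (-200257/2601)**2 = 40102866049/6765201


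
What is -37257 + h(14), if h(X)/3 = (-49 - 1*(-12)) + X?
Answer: -37326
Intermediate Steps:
h(X) = -111 + 3*X (h(X) = 3*((-49 - 1*(-12)) + X) = 3*((-49 + 12) + X) = 3*(-37 + X) = -111 + 3*X)
-37257 + h(14) = -37257 + (-111 + 3*14) = -37257 + (-111 + 42) = -37257 - 69 = -37326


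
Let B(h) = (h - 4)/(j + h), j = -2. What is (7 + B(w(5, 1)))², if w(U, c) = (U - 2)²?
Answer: 2916/49 ≈ 59.510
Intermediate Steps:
w(U, c) = (-2 + U)²
B(h) = (-4 + h)/(-2 + h) (B(h) = (h - 4)/(-2 + h) = (-4 + h)/(-2 + h))
(7 + B(w(5, 1)))² = (7 + (-4 + (-2 + 5)²)/(-2 + (-2 + 5)²))² = (7 + (-4 + 3²)/(-2 + 3²))² = (7 + (-4 + 9)/(-2 + 9))² = (7 + 5/7)² = (54/7)² = 2916/49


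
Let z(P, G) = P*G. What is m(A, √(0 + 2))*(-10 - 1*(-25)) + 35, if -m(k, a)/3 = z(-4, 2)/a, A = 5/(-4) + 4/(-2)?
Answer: 35 + 180*√2 ≈ 289.56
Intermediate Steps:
z(P, G) = G*P
A = -13/4 (A = 5*(-¼) + 4*(-½) = -5/4 - 2 = -13/4 ≈ -3.2500)
m(k, a) = 24/a (m(k, a) = -3*2*(-4)/a = -(-24)/a = 24/a)
m(A, √(0 + 2))*(-10 - 1*(-25)) + 35 = (24/(√(0 + 2)))*(-10 - 1*(-25)) + 35 = (24/(√2))*(-10 + 25) + 35 = (24*(√2/2))*15 + 35 = (12*√2)*15 + 35 = 180*√2 + 35 = 35 + 180*√2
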